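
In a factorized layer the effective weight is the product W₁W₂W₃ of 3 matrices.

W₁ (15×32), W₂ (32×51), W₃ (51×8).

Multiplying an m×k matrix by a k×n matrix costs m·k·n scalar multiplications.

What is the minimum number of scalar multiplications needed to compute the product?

Order (W₁(W₂W₃)): (W₂W₃): 32×51 by 51×8 → 32×8, cost 32·51·8 = 13056; (W₁(W₂W₃)): 15×32 by 32×8 → 15×8, cost 15·32·8 = 3840; cumulative 16896. Total 16896.
Order ((W₁W₂)W₃): (W₁W₂): 15×32 by 32×51 → 15×51, cost 15·32·51 = 24480; ((W₁W₂)W₃): 15×51 by 51×8 → 15×8, cost 15·51·8 = 6120; cumulative 30600. Total 30600.
Minimum: 16896.

16896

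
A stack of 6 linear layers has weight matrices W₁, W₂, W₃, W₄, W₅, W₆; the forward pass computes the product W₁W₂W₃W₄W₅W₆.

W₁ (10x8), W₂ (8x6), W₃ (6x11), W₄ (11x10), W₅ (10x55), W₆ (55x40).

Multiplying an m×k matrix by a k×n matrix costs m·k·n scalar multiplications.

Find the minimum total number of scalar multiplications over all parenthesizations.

20040

Adjacent pairs: W₁W₂ = 10·8·6 = 480; W₂W₃ = 8·6·11 = 528; W₃W₄ = 6·11·10 = 660; W₄W₅ = 11·10·55 = 6050; W₅W₆ = 10·55·40 = 22000.
Length 3: W₁..W₃: k=1: 0+528+10·8·11=1408; k=2: 480+0+10·6·11=1140 → min 1140 | W₂..W₄: k=2: 0+660+8·6·10=1140; k=3: 528+0+8·11·10=1408 → min 1140 | W₃..W₅: k=3: 0+6050+6·11·55=9680; k=4: 660+0+6·10·55=3960 → min 3960 | W₄..W₆: k=4: 0+22000+11·10·40=26400; k=5: 6050+0+11·55·40=30250 → min 26400.
Length 4: W₁..W₄: k=1: 0+1140+10·8·10=1940; k=2: 480+660+10·6·10=1740; k=3: 1140+0+10·11·10=2240 → min 1740 | W₂..W₅: k=2: 0+3960+8·6·55=6600; k=3: 528+6050+8·11·55=11418; k=4: 1140+0+8·10·55=5540 → min 5540 | W₃..W₆: k=3: 0+26400+6·11·40=29040; k=4: 660+22000+6·10·40=25060; k=5: 3960+0+6·55·40=17160 → min 17160.
Length 5: W₁..W₅: k=1: 0+5540+10·8·55=9940; k=2: 480+3960+10·6·55=7740; k=3: 1140+6050+10·11·55=13240; k=4: 1740+0+10·10·55=7240 → min 7240 | W₂..W₆: k=2: 0+17160+8·6·40=19080; k=3: 528+26400+8·11·40=30448; k=4: 1140+22000+8·10·40=26340; k=5: 5540+0+8·55·40=23140 → min 19080.
Length 6: W₁..W₆: k=1: 0+19080+10·8·40=22280; k=2: 480+17160+10·6·40=20040; k=3: 1140+26400+10·11·40=31940; k=4: 1740+22000+10·10·40=27740; k=5: 7240+0+10·55·40=29240 → min 20040.
Optimal order: ((W₁W₂)(((W₃W₄)W₅)W₆)) with cost 20040.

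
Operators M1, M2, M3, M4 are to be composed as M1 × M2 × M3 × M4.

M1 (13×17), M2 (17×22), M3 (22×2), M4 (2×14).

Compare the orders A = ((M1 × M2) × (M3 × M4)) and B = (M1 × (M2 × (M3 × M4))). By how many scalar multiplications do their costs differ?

536

Order A = ((M1 × M2) × (M3 × M4)): (M1 × M2): 13×17 by 17×22 → 13×22, cost 13·17·22 = 4862; (M3 × M4): 22×2 by 2×14 → 22×14, cost 22·2·14 = 616; ((M1 × M2) × (M3 × M4)): 13×22 by 22×14 → 13×14, cost 13·22·14 = 4004; cumulative 9482. Total 9482.
Order B = (M1 × (M2 × (M3 × M4))): (M3 × M4): 22×2 by 2×14 → 22×14, cost 22·2·14 = 616; (M2 × (M3 × M4)): 17×22 by 22×14 → 17×14, cost 17·22·14 = 5236; cumulative 5852; (M1 × (M2 × (M3 × M4))): 13×17 by 17×14 → 13×14, cost 13·17·14 = 3094; cumulative 8946. Total 8946.
Difference: |9482 − 8946| = 536.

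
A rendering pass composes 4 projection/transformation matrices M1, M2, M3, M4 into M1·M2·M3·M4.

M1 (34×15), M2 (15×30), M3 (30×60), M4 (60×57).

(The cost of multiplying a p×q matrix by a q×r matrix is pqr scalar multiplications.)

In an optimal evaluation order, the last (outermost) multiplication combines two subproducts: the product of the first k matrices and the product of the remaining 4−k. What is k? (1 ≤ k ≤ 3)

Adjacent pairs: M1M2 = 34·15·30 = 15300; M2M3 = 15·30·60 = 27000; M3M4 = 30·60·57 = 102600.
Length 3: M1..M3: k=1: 0+27000+34·15·60=57600; k=2: 15300+0+34·30·60=76500 → min 57600 | M2..M4: k=2: 0+102600+15·30·57=128250; k=3: 27000+0+15·60·57=78300 → min 78300.
Top-level splits: k=1: (M1..M1)·(M2..M4) → 0+78300+34·15·57 = 107370; k=2: (M1..M2)·(M3..M4) → 15300+102600+34·30·57 = 176040; k=3: (M1..M3)·(M4..M4) → 57600+0+34·60·57 = 173880.
Best split is after M1, i.e. k = 1.

1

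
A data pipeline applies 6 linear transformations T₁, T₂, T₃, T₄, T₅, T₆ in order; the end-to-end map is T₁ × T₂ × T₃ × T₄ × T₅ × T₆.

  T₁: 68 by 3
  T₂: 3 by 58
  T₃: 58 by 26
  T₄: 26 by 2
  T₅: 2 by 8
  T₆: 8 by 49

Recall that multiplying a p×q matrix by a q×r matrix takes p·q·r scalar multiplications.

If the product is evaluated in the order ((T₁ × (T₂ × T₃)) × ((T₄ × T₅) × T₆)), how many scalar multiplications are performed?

(T₂ × T₃): 3×58 by 58×26 → 3×26, cost 3·58·26 = 4524
(T₁ × (T₂ × T₃)): 68×3 by 3×26 → 68×26, cost 68·3·26 = 5304; cumulative 9828
(T₄ × T₅): 26×2 by 2×8 → 26×8, cost 26·2·8 = 416
((T₄ × T₅) × T₆): 26×8 by 8×49 → 26×49, cost 26·8·49 = 10192; cumulative 10608
((T₁ × (T₂ × T₃)) × ((T₄ × T₅) × T₆)): 68×26 by 26×49 → 68×49, cost 68·26·49 = 86632; cumulative 107068
Total: 107068 scalar multiplications.

107068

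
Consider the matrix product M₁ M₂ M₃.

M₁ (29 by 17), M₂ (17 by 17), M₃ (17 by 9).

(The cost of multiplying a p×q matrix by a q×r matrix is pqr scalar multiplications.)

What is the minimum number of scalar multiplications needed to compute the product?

Order (M₁ (M₂ M₃)): (M₂ M₃): 17×17 by 17×9 → 17×9, cost 17·17·9 = 2601; (M₁ (M₂ M₃)): 29×17 by 17×9 → 29×9, cost 29·17·9 = 4437; cumulative 7038. Total 7038.
Order ((M₁ M₂) M₃): (M₁ M₂): 29×17 by 17×17 → 29×17, cost 29·17·17 = 8381; ((M₁ M₂) M₃): 29×17 by 17×9 → 29×9, cost 29·17·9 = 4437; cumulative 12818. Total 12818.
Minimum: 7038.

7038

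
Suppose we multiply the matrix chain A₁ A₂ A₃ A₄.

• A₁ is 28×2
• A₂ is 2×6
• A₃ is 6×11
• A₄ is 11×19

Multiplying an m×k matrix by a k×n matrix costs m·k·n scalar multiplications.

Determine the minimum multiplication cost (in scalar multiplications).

Adjacent pairs: A₁A₂ = 28·2·6 = 336; A₂A₃ = 2·6·11 = 132; A₃A₄ = 6·11·19 = 1254.
Length 3: A₁..A₃: k=1: 0+132+28·2·11=748; k=2: 336+0+28·6·11=2184 → min 748 | A₂..A₄: k=2: 0+1254+2·6·19=1482; k=3: 132+0+2·11·19=550 → min 550.
Length 4: A₁..A₄: k=1: 0+550+28·2·19=1614; k=2: 336+1254+28·6·19=4782; k=3: 748+0+28·11·19=6600 → min 1614.
Optimal order: (A₁ ((A₂ A₃) A₄)) with cost 1614.

1614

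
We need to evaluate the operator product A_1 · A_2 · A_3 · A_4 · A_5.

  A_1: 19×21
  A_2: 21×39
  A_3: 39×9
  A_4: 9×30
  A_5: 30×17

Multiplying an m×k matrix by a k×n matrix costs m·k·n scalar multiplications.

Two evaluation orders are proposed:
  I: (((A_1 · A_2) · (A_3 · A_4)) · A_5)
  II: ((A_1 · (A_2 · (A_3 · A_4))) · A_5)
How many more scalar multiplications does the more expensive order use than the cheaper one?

1251

Order I = (((A_1 · A_2) · (A_3 · A_4)) · A_5): (A_1 · A_2): 19×21 by 21×39 → 19×39, cost 19·21·39 = 15561; (A_3 · A_4): 39×9 by 9×30 → 39×30, cost 39·9·30 = 10530; ((A_1 · A_2) · (A_3 · A_4)): 19×39 by 39×30 → 19×30, cost 19·39·30 = 22230; cumulative 48321; (((A_1 · A_2) · (A_3 · A_4)) · A_5): 19×30 by 30×17 → 19×17, cost 19·30·17 = 9690; cumulative 58011. Total 58011.
Order II = ((A_1 · (A_2 · (A_3 · A_4))) · A_5): (A_3 · A_4): 39×9 by 9×30 → 39×30, cost 39·9·30 = 10530; (A_2 · (A_3 · A_4)): 21×39 by 39×30 → 21×30, cost 21·39·30 = 24570; cumulative 35100; (A_1 · (A_2 · (A_3 · A_4))): 19×21 by 21×30 → 19×30, cost 19·21·30 = 11970; cumulative 47070; ((A_1 · (A_2 · (A_3 · A_4))) · A_5): 19×30 by 30×17 → 19×17, cost 19·30·17 = 9690; cumulative 56760. Total 56760.
Difference: |58011 − 56760| = 1251.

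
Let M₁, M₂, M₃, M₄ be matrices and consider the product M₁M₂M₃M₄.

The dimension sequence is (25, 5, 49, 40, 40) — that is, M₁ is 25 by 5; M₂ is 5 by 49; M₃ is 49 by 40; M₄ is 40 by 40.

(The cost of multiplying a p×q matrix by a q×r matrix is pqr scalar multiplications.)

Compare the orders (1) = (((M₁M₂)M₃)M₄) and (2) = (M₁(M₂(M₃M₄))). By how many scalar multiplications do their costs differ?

Order (1) = (((M₁M₂)M₃)M₄): (M₁M₂): 25×5 by 5×49 → 25×49, cost 25·5·49 = 6125; ((M₁M₂)M₃): 25×49 by 49×40 → 25×40, cost 25·49·40 = 49000; cumulative 55125; (((M₁M₂)M₃)M₄): 25×40 by 40×40 → 25×40, cost 25·40·40 = 40000; cumulative 95125. Total 95125.
Order (2) = (M₁(M₂(M₃M₄))): (M₃M₄): 49×40 by 40×40 → 49×40, cost 49·40·40 = 78400; (M₂(M₃M₄)): 5×49 by 49×40 → 5×40, cost 5·49·40 = 9800; cumulative 88200; (M₁(M₂(M₃M₄))): 25×5 by 5×40 → 25×40, cost 25·5·40 = 5000; cumulative 93200. Total 93200.
Difference: |95125 − 93200| = 1925.

1925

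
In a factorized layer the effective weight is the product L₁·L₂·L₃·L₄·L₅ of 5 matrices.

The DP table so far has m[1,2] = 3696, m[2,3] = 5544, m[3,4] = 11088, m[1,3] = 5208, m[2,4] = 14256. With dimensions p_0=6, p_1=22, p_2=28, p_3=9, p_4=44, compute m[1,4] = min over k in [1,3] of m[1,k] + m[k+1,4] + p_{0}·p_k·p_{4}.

m[1,4] = min over k∈[1,3] of m[1,k]+m[k+1,4]+p_{0}·p_k·p_{4}.
k=1: 0 + 14256 + 6·22·44 = 20064; k=2: 3696 + 11088 + 6·28·44 = 22176; k=3: 5208 + 0 + 6·9·44 = 7584.
Minimum: 7584 at k=3.

7584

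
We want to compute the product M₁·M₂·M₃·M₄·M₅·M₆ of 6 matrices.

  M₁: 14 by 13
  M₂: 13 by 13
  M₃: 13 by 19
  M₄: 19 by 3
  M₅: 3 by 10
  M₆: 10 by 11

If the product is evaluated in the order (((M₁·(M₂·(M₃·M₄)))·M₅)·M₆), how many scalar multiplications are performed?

(M₃·M₄): 13×19 by 19×3 → 13×3, cost 13·19·3 = 741
(M₂·(M₃·M₄)): 13×13 by 13×3 → 13×3, cost 13·13·3 = 507; cumulative 1248
(M₁·(M₂·(M₃·M₄))): 14×13 by 13×3 → 14×3, cost 14·13·3 = 546; cumulative 1794
((M₁·(M₂·(M₃·M₄)))·M₅): 14×3 by 3×10 → 14×10, cost 14·3·10 = 420; cumulative 2214
(((M₁·(M₂·(M₃·M₄)))·M₅)·M₆): 14×10 by 10×11 → 14×11, cost 14·10·11 = 1540; cumulative 3754
Total: 3754 scalar multiplications.

3754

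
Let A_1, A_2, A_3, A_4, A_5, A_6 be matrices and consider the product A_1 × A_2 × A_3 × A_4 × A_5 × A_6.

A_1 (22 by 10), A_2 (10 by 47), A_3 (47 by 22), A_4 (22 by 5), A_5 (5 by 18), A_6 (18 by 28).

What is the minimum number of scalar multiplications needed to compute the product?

Adjacent pairs: A_1A_2 = 22·10·47 = 10340; A_2A_3 = 10·47·22 = 10340; A_3A_4 = 47·22·5 = 5170; A_4A_5 = 22·5·18 = 1980; A_5A_6 = 5·18·28 = 2520.
Length 3: A_1..A_3: k=1: 0+10340+22·10·22=15180; k=2: 10340+0+22·47·22=33088 → min 15180 | A_2..A_4: k=2: 0+5170+10·47·5=7520; k=3: 10340+0+10·22·5=11440 → min 7520 | A_3..A_5: k=3: 0+1980+47·22·18=20592; k=4: 5170+0+47·5·18=9400 → min 9400 | A_4..A_6: k=4: 0+2520+22·5·28=5600; k=5: 1980+0+22·18·28=13068 → min 5600.
Length 4: A_1..A_4: k=1: 0+7520+22·10·5=8620; k=2: 10340+5170+22·47·5=20680; k=3: 15180+0+22·22·5=17600 → min 8620 | A_2..A_5: k=2: 0+9400+10·47·18=17860; k=3: 10340+1980+10·22·18=16280; k=4: 7520+0+10·5·18=8420 → min 8420 | A_3..A_6: k=3: 0+5600+47·22·28=34552; k=4: 5170+2520+47·5·28=14270; k=5: 9400+0+47·18·28=33088 → min 14270.
Length 5: A_1..A_5: k=1: 0+8420+22·10·18=12380; k=2: 10340+9400+22·47·18=38352; k=3: 15180+1980+22·22·18=25872; k=4: 8620+0+22·5·18=10600 → min 10600 | A_2..A_6: k=2: 0+14270+10·47·28=27430; k=3: 10340+5600+10·22·28=22100; k=4: 7520+2520+10·5·28=11440; k=5: 8420+0+10·18·28=13460 → min 11440.
Length 6: A_1..A_6: k=1: 0+11440+22·10·28=17600; k=2: 10340+14270+22·47·28=53562; k=3: 15180+5600+22·22·28=34332; k=4: 8620+2520+22·5·28=14220; k=5: 10600+0+22·18·28=21688 → min 14220.
Optimal order: ((A_1 × (A_2 × (A_3 × A_4))) × (A_5 × A_6)) with cost 14220.

14220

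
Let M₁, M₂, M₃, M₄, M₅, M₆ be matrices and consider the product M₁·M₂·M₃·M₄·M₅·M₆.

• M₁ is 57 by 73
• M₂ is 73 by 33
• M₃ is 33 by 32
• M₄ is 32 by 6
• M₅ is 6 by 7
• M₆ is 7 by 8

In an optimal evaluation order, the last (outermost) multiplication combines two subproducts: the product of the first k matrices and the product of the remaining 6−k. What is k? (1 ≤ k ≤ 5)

Adjacent pairs: M₁M₂ = 57·73·33 = 137313; M₂M₃ = 73·33·32 = 77088; M₃M₄ = 33·32·6 = 6336; M₄M₅ = 32·6·7 = 1344; M₅M₆ = 6·7·8 = 336.
Length 3: M₁..M₃: k=1: 0+77088+57·73·32=210240; k=2: 137313+0+57·33·32=197505 → min 197505 | M₂..M₄: k=2: 0+6336+73·33·6=20790; k=3: 77088+0+73·32·6=91104 → min 20790 | M₃..M₅: k=3: 0+1344+33·32·7=8736; k=4: 6336+0+33·6·7=7722 → min 7722 | M₄..M₆: k=4: 0+336+32·6·8=1872; k=5: 1344+0+32·7·8=3136 → min 1872.
Length 4: M₁..M₄: k=1: 0+20790+57·73·6=45756; k=2: 137313+6336+57·33·6=154935; k=3: 197505+0+57·32·6=208449 → min 45756 | M₂..M₅: k=2: 0+7722+73·33·7=24585; k=3: 77088+1344+73·32·7=94784; k=4: 20790+0+73·6·7=23856 → min 23856 | M₃..M₆: k=3: 0+1872+33·32·8=10320; k=4: 6336+336+33·6·8=8256; k=5: 7722+0+33·7·8=9570 → min 8256.
Length 5: M₁..M₅: k=1: 0+23856+57·73·7=52983; k=2: 137313+7722+57·33·7=158202; k=3: 197505+1344+57·32·7=211617; k=4: 45756+0+57·6·7=48150 → min 48150 | M₂..M₆: k=2: 0+8256+73·33·8=27528; k=3: 77088+1872+73·32·8=97648; k=4: 20790+336+73·6·8=24630; k=5: 23856+0+73·7·8=27944 → min 24630.
Top-level splits: k=1: (M₁..M₁)·(M₂..M₆) → 0+24630+57·73·8 = 57918; k=2: (M₁..M₂)·(M₃..M₆) → 137313+8256+57·33·8 = 160617; k=3: (M₁..M₃)·(M₄..M₆) → 197505+1872+57·32·8 = 213969; k=4: (M₁..M₄)·(M₅..M₆) → 45756+336+57·6·8 = 48828; k=5: (M₁..M₅)·(M₆..M₆) → 48150+0+57·7·8 = 51342.
Best split is after M₄, i.e. k = 4.

4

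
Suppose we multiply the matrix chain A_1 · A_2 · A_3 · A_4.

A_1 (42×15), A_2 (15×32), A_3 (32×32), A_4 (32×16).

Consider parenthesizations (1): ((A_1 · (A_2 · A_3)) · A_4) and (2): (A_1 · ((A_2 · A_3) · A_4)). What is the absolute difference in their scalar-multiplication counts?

23904

Order (1) = ((A_1 · (A_2 · A_3)) · A_4): (A_2 · A_3): 15×32 by 32×32 → 15×32, cost 15·32·32 = 15360; (A_1 · (A_2 · A_3)): 42×15 by 15×32 → 42×32, cost 42·15·32 = 20160; cumulative 35520; ((A_1 · (A_2 · A_3)) · A_4): 42×32 by 32×16 → 42×16, cost 42·32·16 = 21504; cumulative 57024. Total 57024.
Order (2) = (A_1 · ((A_2 · A_3) · A_4)): (A_2 · A_3): 15×32 by 32×32 → 15×32, cost 15·32·32 = 15360; ((A_2 · A_3) · A_4): 15×32 by 32×16 → 15×16, cost 15·32·16 = 7680; cumulative 23040; (A_1 · ((A_2 · A_3) · A_4)): 42×15 by 15×16 → 42×16, cost 42·15·16 = 10080; cumulative 33120. Total 33120.
Difference: |57024 − 33120| = 23904.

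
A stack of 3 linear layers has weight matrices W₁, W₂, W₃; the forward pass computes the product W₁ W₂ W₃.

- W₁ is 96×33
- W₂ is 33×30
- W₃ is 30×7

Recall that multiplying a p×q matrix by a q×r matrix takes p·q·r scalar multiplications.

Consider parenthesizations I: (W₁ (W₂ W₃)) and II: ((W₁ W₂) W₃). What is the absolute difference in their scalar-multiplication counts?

86094

Order I = (W₁ (W₂ W₃)): (W₂ W₃): 33×30 by 30×7 → 33×7, cost 33·30·7 = 6930; (W₁ (W₂ W₃)): 96×33 by 33×7 → 96×7, cost 96·33·7 = 22176; cumulative 29106. Total 29106.
Order II = ((W₁ W₂) W₃): (W₁ W₂): 96×33 by 33×30 → 96×30, cost 96·33·30 = 95040; ((W₁ W₂) W₃): 96×30 by 30×7 → 96×7, cost 96·30·7 = 20160; cumulative 115200. Total 115200.
Difference: |29106 − 115200| = 86094.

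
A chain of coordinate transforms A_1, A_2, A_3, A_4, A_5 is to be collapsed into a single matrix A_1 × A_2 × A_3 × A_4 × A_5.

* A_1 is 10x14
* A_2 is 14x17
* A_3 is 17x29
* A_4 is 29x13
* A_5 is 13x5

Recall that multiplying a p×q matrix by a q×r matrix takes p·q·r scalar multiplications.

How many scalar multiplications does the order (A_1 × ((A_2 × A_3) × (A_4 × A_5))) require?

(A_2 × A_3): 14×17 by 17×29 → 14×29, cost 14·17·29 = 6902
(A_4 × A_5): 29×13 by 13×5 → 29×5, cost 29·13·5 = 1885
((A_2 × A_3) × (A_4 × A_5)): 14×29 by 29×5 → 14×5, cost 14·29·5 = 2030; cumulative 10817
(A_1 × ((A_2 × A_3) × (A_4 × A_5))): 10×14 by 14×5 → 10×5, cost 10·14·5 = 700; cumulative 11517
Total: 11517 scalar multiplications.

11517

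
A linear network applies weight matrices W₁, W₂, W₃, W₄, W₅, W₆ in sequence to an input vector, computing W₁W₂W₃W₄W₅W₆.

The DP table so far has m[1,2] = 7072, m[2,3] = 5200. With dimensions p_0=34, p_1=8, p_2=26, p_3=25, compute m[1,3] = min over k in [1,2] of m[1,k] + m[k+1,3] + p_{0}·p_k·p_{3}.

m[1,3] = min over k∈[1,2] of m[1,k]+m[k+1,3]+p_{0}·p_k·p_{3}.
k=1: 0 + 5200 + 34·8·25 = 12000; k=2: 7072 + 0 + 34·26·25 = 29172.
Minimum: 12000 at k=1.

12000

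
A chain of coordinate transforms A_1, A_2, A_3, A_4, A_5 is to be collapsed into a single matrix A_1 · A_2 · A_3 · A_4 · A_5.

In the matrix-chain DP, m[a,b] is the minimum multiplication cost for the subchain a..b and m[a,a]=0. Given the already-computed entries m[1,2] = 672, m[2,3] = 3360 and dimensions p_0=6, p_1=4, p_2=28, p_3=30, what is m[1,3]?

4080

m[1,3] = min over k∈[1,2] of m[1,k]+m[k+1,3]+p_{0}·p_k·p_{3}.
k=1: 0 + 3360 + 6·4·30 = 4080; k=2: 672 + 0 + 6·28·30 = 5712.
Minimum: 4080 at k=1.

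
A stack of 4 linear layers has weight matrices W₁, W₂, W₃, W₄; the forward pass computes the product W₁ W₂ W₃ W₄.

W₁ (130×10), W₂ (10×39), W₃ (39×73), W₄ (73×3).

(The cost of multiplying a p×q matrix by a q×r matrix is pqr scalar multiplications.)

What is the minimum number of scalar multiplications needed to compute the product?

13611

Adjacent pairs: W₁W₂ = 130·10·39 = 50700; W₂W₃ = 10·39·73 = 28470; W₃W₄ = 39·73·3 = 8541.
Length 3: W₁..W₃: k=1: 0+28470+130·10·73=123370; k=2: 50700+0+130·39·73=420810 → min 123370 | W₂..W₄: k=2: 0+8541+10·39·3=9711; k=3: 28470+0+10·73·3=30660 → min 9711.
Length 4: W₁..W₄: k=1: 0+9711+130·10·3=13611; k=2: 50700+8541+130·39·3=74451; k=3: 123370+0+130·73·3=151840 → min 13611.
Optimal order: (W₁ (W₂ (W₃ W₄))) with cost 13611.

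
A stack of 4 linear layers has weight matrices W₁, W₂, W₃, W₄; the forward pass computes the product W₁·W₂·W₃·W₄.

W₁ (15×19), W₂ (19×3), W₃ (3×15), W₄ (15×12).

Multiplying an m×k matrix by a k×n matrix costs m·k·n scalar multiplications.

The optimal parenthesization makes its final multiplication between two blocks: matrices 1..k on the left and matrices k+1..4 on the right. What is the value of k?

Adjacent pairs: W₁W₂ = 15·19·3 = 855; W₂W₃ = 19·3·15 = 855; W₃W₄ = 3·15·12 = 540.
Length 3: W₁..W₃: k=1: 0+855+15·19·15=5130; k=2: 855+0+15·3·15=1530 → min 1530 | W₂..W₄: k=2: 0+540+19·3·12=1224; k=3: 855+0+19·15·12=4275 → min 1224.
Top-level splits: k=1: (W₁..W₁)·(W₂..W₄) → 0+1224+15·19·12 = 4644; k=2: (W₁..W₂)·(W₃..W₄) → 855+540+15·3·12 = 1935; k=3: (W₁..W₃)·(W₄..W₄) → 1530+0+15·15·12 = 4230.
Best split is after W₂, i.e. k = 2.

2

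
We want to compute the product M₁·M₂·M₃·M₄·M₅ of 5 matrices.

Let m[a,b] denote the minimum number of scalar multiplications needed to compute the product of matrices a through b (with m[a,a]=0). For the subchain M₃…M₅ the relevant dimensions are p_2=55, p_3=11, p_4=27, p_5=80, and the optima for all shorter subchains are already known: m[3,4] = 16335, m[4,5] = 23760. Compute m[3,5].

72160

m[3,5] = min over k∈[3,4] of m[3,k]+m[k+1,5]+p_{2}·p_k·p_{5}.
k=3: 0 + 23760 + 55·11·80 = 72160; k=4: 16335 + 0 + 55·27·80 = 135135.
Minimum: 72160 at k=3.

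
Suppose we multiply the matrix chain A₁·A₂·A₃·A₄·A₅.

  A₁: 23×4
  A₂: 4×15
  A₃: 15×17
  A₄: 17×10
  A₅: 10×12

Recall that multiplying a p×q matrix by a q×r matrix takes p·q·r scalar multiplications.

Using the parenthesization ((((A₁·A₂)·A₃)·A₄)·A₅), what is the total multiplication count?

13915

(A₁·A₂): 23×4 by 4×15 → 23×15, cost 23·4·15 = 1380
((A₁·A₂)·A₃): 23×15 by 15×17 → 23×17, cost 23·15·17 = 5865; cumulative 7245
(((A₁·A₂)·A₃)·A₄): 23×17 by 17×10 → 23×10, cost 23·17·10 = 3910; cumulative 11155
((((A₁·A₂)·A₃)·A₄)·A₅): 23×10 by 10×12 → 23×12, cost 23·10·12 = 2760; cumulative 13915
Total: 13915 scalar multiplications.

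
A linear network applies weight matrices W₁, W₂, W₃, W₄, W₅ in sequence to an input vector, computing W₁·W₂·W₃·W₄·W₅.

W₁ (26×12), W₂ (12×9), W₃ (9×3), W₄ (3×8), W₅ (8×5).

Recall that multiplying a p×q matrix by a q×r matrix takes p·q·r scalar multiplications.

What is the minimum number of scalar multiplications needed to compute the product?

Adjacent pairs: W₁W₂ = 26·12·9 = 2808; W₂W₃ = 12·9·3 = 324; W₃W₄ = 9·3·8 = 216; W₄W₅ = 3·8·5 = 120.
Length 3: W₁..W₃: k=1: 0+324+26·12·3=1260; k=2: 2808+0+26·9·3=3510 → min 1260 | W₂..W₄: k=2: 0+216+12·9·8=1080; k=3: 324+0+12·3·8=612 → min 612 | W₃..W₅: k=3: 0+120+9·3·5=255; k=4: 216+0+9·8·5=576 → min 255.
Length 4: W₁..W₄: k=1: 0+612+26·12·8=3108; k=2: 2808+216+26·9·8=4896; k=3: 1260+0+26·3·8=1884 → min 1884 | W₂..W₅: k=2: 0+255+12·9·5=795; k=3: 324+120+12·3·5=624; k=4: 612+0+12·8·5=1092 → min 624.
Length 5: W₁..W₅: k=1: 0+624+26·12·5=2184; k=2: 2808+255+26·9·5=4233; k=3: 1260+120+26·3·5=1770; k=4: 1884+0+26·8·5=2924 → min 1770.
Optimal order: ((W₁·(W₂·W₃))·(W₄·W₅)) with cost 1770.

1770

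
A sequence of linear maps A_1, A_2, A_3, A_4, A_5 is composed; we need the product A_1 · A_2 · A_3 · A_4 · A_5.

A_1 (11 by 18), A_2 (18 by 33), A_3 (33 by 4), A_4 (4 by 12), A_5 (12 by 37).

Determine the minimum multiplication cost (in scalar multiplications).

6572

Adjacent pairs: A_1A_2 = 11·18·33 = 6534; A_2A_3 = 18·33·4 = 2376; A_3A_4 = 33·4·12 = 1584; A_4A_5 = 4·12·37 = 1776.
Length 3: A_1..A_3: k=1: 0+2376+11·18·4=3168; k=2: 6534+0+11·33·4=7986 → min 3168 | A_2..A_4: k=2: 0+1584+18·33·12=8712; k=3: 2376+0+18·4·12=3240 → min 3240 | A_3..A_5: k=3: 0+1776+33·4·37=6660; k=4: 1584+0+33·12·37=16236 → min 6660.
Length 4: A_1..A_4: k=1: 0+3240+11·18·12=5616; k=2: 6534+1584+11·33·12=12474; k=3: 3168+0+11·4·12=3696 → min 3696 | A_2..A_5: k=2: 0+6660+18·33·37=28638; k=3: 2376+1776+18·4·37=6816; k=4: 3240+0+18·12·37=11232 → min 6816.
Length 5: A_1..A_5: k=1: 0+6816+11·18·37=14142; k=2: 6534+6660+11·33·37=26625; k=3: 3168+1776+11·4·37=6572; k=4: 3696+0+11·12·37=8580 → min 6572.
Optimal order: ((A_1 · (A_2 · A_3)) · (A_4 · A_5)) with cost 6572.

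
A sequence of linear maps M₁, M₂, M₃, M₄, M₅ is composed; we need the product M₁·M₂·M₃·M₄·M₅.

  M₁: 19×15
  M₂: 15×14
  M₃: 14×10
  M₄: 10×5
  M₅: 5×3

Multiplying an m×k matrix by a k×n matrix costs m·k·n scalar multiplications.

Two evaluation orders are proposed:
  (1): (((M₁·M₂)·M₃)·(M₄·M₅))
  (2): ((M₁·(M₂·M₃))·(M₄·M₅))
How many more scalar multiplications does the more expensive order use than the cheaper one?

1700

Order (1) = (((M₁·M₂)·M₃)·(M₄·M₅)): (M₁·M₂): 19×15 by 15×14 → 19×14, cost 19·15·14 = 3990; ((M₁·M₂)·M₃): 19×14 by 14×10 → 19×10, cost 19·14·10 = 2660; cumulative 6650; (M₄·M₅): 10×5 by 5×3 → 10×3, cost 10·5·3 = 150; (((M₁·M₂)·M₃)·(M₄·M₅)): 19×10 by 10×3 → 19×3, cost 19·10·3 = 570; cumulative 7370. Total 7370.
Order (2) = ((M₁·(M₂·M₃))·(M₄·M₅)): (M₂·M₃): 15×14 by 14×10 → 15×10, cost 15·14·10 = 2100; (M₁·(M₂·M₃)): 19×15 by 15×10 → 19×10, cost 19·15·10 = 2850; cumulative 4950; (M₄·M₅): 10×5 by 5×3 → 10×3, cost 10·5·3 = 150; ((M₁·(M₂·M₃))·(M₄·M₅)): 19×10 by 10×3 → 19×3, cost 19·10·3 = 570; cumulative 5670. Total 5670.
Difference: |7370 − 5670| = 1700.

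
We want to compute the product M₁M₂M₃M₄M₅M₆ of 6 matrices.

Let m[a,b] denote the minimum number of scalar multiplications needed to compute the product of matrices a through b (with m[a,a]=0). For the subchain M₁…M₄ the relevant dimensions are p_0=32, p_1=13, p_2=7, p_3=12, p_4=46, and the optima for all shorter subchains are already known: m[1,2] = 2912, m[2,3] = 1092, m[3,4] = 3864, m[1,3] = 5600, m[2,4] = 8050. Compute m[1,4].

m[1,4] = min over k∈[1,3] of m[1,k]+m[k+1,4]+p_{0}·p_k·p_{4}.
k=1: 0 + 8050 + 32·13·46 = 27186; k=2: 2912 + 3864 + 32·7·46 = 17080; k=3: 5600 + 0 + 32·12·46 = 23264.
Minimum: 17080 at k=2.

17080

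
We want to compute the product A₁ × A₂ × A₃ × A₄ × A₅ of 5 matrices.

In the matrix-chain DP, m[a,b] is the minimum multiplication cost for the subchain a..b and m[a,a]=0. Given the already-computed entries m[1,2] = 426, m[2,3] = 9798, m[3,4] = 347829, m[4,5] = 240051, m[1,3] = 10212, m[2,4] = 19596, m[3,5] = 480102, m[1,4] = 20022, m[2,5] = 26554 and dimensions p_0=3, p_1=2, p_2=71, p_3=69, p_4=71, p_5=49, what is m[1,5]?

m[1,5] = min over k∈[1,4] of m[1,k]+m[k+1,5]+p_{0}·p_k·p_{5}.
k=1: 0 + 26554 + 3·2·49 = 26848; k=2: 426 + 480102 + 3·71·49 = 490965; k=3: 10212 + 240051 + 3·69·49 = 260406; k=4: 20022 + 0 + 3·71·49 = 30459.
Minimum: 26848 at k=1.

26848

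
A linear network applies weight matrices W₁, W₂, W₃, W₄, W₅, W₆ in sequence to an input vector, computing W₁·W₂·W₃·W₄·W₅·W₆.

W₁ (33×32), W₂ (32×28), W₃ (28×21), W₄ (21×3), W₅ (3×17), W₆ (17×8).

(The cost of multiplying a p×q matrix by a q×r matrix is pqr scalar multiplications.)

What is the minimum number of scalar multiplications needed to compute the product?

8820

Adjacent pairs: W₁W₂ = 33·32·28 = 29568; W₂W₃ = 32·28·21 = 18816; W₃W₄ = 28·21·3 = 1764; W₄W₅ = 21·3·17 = 1071; W₅W₆ = 3·17·8 = 408.
Length 3: W₁..W₃: k=1: 0+18816+33·32·21=40992; k=2: 29568+0+33·28·21=48972 → min 40992 | W₂..W₄: k=2: 0+1764+32·28·3=4452; k=3: 18816+0+32·21·3=20832 → min 4452 | W₃..W₅: k=3: 0+1071+28·21·17=11067; k=4: 1764+0+28·3·17=3192 → min 3192 | W₄..W₆: k=4: 0+408+21·3·8=912; k=5: 1071+0+21·17·8=3927 → min 912.
Length 4: W₁..W₄: k=1: 0+4452+33·32·3=7620; k=2: 29568+1764+33·28·3=34104; k=3: 40992+0+33·21·3=43071 → min 7620 | W₂..W₅: k=2: 0+3192+32·28·17=18424; k=3: 18816+1071+32·21·17=31311; k=4: 4452+0+32·3·17=6084 → min 6084 | W₃..W₆: k=3: 0+912+28·21·8=5616; k=4: 1764+408+28·3·8=2844; k=5: 3192+0+28·17·8=7000 → min 2844.
Length 5: W₁..W₅: k=1: 0+6084+33·32·17=24036; k=2: 29568+3192+33·28·17=48468; k=3: 40992+1071+33·21·17=53844; k=4: 7620+0+33·3·17=9303 → min 9303 | W₂..W₆: k=2: 0+2844+32·28·8=10012; k=3: 18816+912+32·21·8=25104; k=4: 4452+408+32·3·8=5628; k=5: 6084+0+32·17·8=10436 → min 5628.
Length 6: W₁..W₆: k=1: 0+5628+33·32·8=14076; k=2: 29568+2844+33·28·8=39804; k=3: 40992+912+33·21·8=47448; k=4: 7620+408+33·3·8=8820; k=5: 9303+0+33·17·8=13791 → min 8820.
Optimal order: ((W₁·(W₂·(W₃·W₄)))·(W₅·W₆)) with cost 8820.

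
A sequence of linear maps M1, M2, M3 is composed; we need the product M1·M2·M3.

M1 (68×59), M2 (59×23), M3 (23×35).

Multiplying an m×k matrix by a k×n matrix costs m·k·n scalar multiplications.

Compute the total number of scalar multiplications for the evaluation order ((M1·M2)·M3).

(M1·M2): 68×59 by 59×23 → 68×23, cost 68·59·23 = 92276
((M1·M2)·M3): 68×23 by 23×35 → 68×35, cost 68·23·35 = 54740; cumulative 147016
Total: 147016 scalar multiplications.

147016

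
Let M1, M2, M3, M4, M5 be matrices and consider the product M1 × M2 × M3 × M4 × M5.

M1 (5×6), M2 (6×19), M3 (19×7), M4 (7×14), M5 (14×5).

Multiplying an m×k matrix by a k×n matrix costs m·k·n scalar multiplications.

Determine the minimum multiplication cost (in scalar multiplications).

1648

Adjacent pairs: M1M2 = 5·6·19 = 570; M2M3 = 6·19·7 = 798; M3M4 = 19·7·14 = 1862; M4M5 = 7·14·5 = 490.
Length 3: M1..M3: k=1: 0+798+5·6·7=1008; k=2: 570+0+5·19·7=1235 → min 1008 | M2..M4: k=2: 0+1862+6·19·14=3458; k=3: 798+0+6·7·14=1386 → min 1386 | M3..M5: k=3: 0+490+19·7·5=1155; k=4: 1862+0+19·14·5=3192 → min 1155.
Length 4: M1..M4: k=1: 0+1386+5·6·14=1806; k=2: 570+1862+5·19·14=3762; k=3: 1008+0+5·7·14=1498 → min 1498 | M2..M5: k=2: 0+1155+6·19·5=1725; k=3: 798+490+6·7·5=1498; k=4: 1386+0+6·14·5=1806 → min 1498.
Length 5: M1..M5: k=1: 0+1498+5·6·5=1648; k=2: 570+1155+5·19·5=2200; k=3: 1008+490+5·7·5=1673; k=4: 1498+0+5·14·5=1848 → min 1648.
Optimal order: (M1 × ((M2 × M3) × (M4 × M5))) with cost 1648.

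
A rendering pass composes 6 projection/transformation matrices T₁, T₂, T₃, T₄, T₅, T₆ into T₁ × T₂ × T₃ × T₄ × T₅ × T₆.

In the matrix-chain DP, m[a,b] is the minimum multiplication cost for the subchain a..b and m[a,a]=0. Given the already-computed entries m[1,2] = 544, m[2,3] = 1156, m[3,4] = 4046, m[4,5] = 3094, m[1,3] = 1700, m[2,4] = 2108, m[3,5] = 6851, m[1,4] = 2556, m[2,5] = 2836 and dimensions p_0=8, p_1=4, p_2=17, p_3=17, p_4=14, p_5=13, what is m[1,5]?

m[1,5] = min over k∈[1,4] of m[1,k]+m[k+1,5]+p_{0}·p_k·p_{5}.
k=1: 0 + 2836 + 8·4·13 = 3252; k=2: 544 + 6851 + 8·17·13 = 9163; k=3: 1700 + 3094 + 8·17·13 = 6562; k=4: 2556 + 0 + 8·14·13 = 4012.
Minimum: 3252 at k=1.

3252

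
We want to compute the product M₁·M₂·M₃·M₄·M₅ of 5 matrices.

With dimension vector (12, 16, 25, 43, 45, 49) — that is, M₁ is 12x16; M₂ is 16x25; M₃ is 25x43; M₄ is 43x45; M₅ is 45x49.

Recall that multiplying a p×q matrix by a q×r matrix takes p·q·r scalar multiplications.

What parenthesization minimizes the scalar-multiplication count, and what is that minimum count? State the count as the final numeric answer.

67380

Adjacent pairs: M₁M₂ = 12·16·25 = 4800; M₂M₃ = 16·25·43 = 17200; M₃M₄ = 25·43·45 = 48375; M₄M₅ = 43·45·49 = 94815.
Length 3: M₁..M₃: k=1: 0+17200+12·16·43=25456; k=2: 4800+0+12·25·43=17700 → min 17700 | M₂..M₄: k=2: 0+48375+16·25·45=66375; k=3: 17200+0+16·43·45=48160 → min 48160 | M₃..M₅: k=3: 0+94815+25·43·49=147490; k=4: 48375+0+25·45·49=103500 → min 103500.
Length 4: M₁..M₄: k=1: 0+48160+12·16·45=56800; k=2: 4800+48375+12·25·45=66675; k=3: 17700+0+12·43·45=40920 → min 40920 | M₂..M₅: k=2: 0+103500+16·25·49=123100; k=3: 17200+94815+16·43·49=145727; k=4: 48160+0+16·45·49=83440 → min 83440.
Length 5: M₁..M₅: k=1: 0+83440+12·16·49=92848; k=2: 4800+103500+12·25·49=123000; k=3: 17700+94815+12·43·49=137799; k=4: 40920+0+12·45·49=67380 → min 67380.
Optimal parenthesization: ((((M₁·M₂)·M₃)·M₄)·M₅) with cost 67380.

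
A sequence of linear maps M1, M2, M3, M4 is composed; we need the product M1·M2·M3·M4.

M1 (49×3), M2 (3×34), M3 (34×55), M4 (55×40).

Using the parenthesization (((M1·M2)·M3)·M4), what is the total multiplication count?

(M1·M2): 49×3 by 3×34 → 49×34, cost 49·3·34 = 4998
((M1·M2)·M3): 49×34 by 34×55 → 49×55, cost 49·34·55 = 91630; cumulative 96628
(((M1·M2)·M3)·M4): 49×55 by 55×40 → 49×40, cost 49·55·40 = 107800; cumulative 204428
Total: 204428 scalar multiplications.

204428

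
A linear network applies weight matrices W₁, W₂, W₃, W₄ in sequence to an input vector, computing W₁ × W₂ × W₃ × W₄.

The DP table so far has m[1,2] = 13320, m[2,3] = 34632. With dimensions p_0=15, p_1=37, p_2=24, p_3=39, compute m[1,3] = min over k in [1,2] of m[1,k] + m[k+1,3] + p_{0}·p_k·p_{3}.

m[1,3] = min over k∈[1,2] of m[1,k]+m[k+1,3]+p_{0}·p_k·p_{3}.
k=1: 0 + 34632 + 15·37·39 = 56277; k=2: 13320 + 0 + 15·24·39 = 27360.
Minimum: 27360 at k=2.

27360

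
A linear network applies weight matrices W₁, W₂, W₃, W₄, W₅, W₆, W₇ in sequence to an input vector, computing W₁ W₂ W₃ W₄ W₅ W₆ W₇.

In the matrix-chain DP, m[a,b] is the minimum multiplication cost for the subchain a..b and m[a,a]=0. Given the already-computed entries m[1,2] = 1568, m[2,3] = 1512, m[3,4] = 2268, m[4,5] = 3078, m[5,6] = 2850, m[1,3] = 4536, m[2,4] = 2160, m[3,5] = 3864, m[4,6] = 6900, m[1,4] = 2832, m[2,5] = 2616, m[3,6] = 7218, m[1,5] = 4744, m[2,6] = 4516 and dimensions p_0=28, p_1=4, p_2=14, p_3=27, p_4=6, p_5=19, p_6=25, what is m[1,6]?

7316

m[1,6] = min over k∈[1,5] of m[1,k]+m[k+1,6]+p_{0}·p_k·p_{6}.
k=1: 0 + 4516 + 28·4·25 = 7316; k=2: 1568 + 7218 + 28·14·25 = 18586; k=3: 4536 + 6900 + 28·27·25 = 30336; k=4: 2832 + 2850 + 28·6·25 = 9882; k=5: 4744 + 0 + 28·19·25 = 18044.
Minimum: 7316 at k=1.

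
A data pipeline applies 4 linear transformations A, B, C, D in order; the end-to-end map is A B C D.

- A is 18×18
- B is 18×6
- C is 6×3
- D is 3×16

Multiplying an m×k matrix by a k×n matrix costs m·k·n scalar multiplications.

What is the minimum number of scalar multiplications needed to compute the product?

Adjacent pairs: AB = 18·18·6 = 1944; BC = 18·6·3 = 324; CD = 6·3·16 = 288.
Length 3: A..C: k=1: 0+324+18·18·3=1296; k=2: 1944+0+18·6·3=2268 → min 1296 | B..D: k=2: 0+288+18·6·16=2016; k=3: 324+0+18·3·16=1188 → min 1188.
Length 4: A..D: k=1: 0+1188+18·18·16=6372; k=2: 1944+288+18·6·16=3960; k=3: 1296+0+18·3·16=2160 → min 2160.
Optimal order: ((A (B C)) D) with cost 2160.

2160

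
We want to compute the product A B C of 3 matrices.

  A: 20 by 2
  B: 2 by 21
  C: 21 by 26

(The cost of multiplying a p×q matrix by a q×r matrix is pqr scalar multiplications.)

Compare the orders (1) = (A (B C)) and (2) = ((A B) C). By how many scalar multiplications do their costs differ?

9628

Order (1) = (A (B C)): (B C): 2×21 by 21×26 → 2×26, cost 2·21·26 = 1092; (A (B C)): 20×2 by 2×26 → 20×26, cost 20·2·26 = 1040; cumulative 2132. Total 2132.
Order (2) = ((A B) C): (A B): 20×2 by 2×21 → 20×21, cost 20·2·21 = 840; ((A B) C): 20×21 by 21×26 → 20×26, cost 20·21·26 = 10920; cumulative 11760. Total 11760.
Difference: |2132 − 11760| = 9628.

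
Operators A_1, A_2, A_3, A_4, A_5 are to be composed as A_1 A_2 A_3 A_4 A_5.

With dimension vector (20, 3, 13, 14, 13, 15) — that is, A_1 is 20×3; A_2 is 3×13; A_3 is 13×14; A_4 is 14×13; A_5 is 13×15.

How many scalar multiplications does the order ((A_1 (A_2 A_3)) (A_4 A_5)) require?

8316

(A_2 A_3): 3×13 by 13×14 → 3×14, cost 3·13·14 = 546
(A_1 (A_2 A_3)): 20×3 by 3×14 → 20×14, cost 20·3·14 = 840; cumulative 1386
(A_4 A_5): 14×13 by 13×15 → 14×15, cost 14·13·15 = 2730
((A_1 (A_2 A_3)) (A_4 A_5)): 20×14 by 14×15 → 20×15, cost 20·14·15 = 4200; cumulative 8316
Total: 8316 scalar multiplications.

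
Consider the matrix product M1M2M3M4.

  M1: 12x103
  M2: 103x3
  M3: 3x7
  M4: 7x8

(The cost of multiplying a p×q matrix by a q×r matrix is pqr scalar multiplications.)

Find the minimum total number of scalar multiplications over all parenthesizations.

4164

Adjacent pairs: M1M2 = 12·103·3 = 3708; M2M3 = 103·3·7 = 2163; M3M4 = 3·7·8 = 168.
Length 3: M1..M3: k=1: 0+2163+12·103·7=10815; k=2: 3708+0+12·3·7=3960 → min 3960 | M2..M4: k=2: 0+168+103·3·8=2640; k=3: 2163+0+103·7·8=7931 → min 2640.
Length 4: M1..M4: k=1: 0+2640+12·103·8=12528; k=2: 3708+168+12·3·8=4164; k=3: 3960+0+12·7·8=4632 → min 4164.
Optimal order: ((M1M2)(M3M4)) with cost 4164.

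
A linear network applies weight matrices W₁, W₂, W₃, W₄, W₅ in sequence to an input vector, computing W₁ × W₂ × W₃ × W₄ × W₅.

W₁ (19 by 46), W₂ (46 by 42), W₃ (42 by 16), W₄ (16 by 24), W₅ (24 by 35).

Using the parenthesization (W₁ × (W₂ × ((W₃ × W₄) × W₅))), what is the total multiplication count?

149618

(W₃ × W₄): 42×16 by 16×24 → 42×24, cost 42·16·24 = 16128
((W₃ × W₄) × W₅): 42×24 by 24×35 → 42×35, cost 42·24·35 = 35280; cumulative 51408
(W₂ × ((W₃ × W₄) × W₅)): 46×42 by 42×35 → 46×35, cost 46·42·35 = 67620; cumulative 119028
(W₁ × (W₂ × ((W₃ × W₄) × W₅))): 19×46 by 46×35 → 19×35, cost 19·46·35 = 30590; cumulative 149618
Total: 149618 scalar multiplications.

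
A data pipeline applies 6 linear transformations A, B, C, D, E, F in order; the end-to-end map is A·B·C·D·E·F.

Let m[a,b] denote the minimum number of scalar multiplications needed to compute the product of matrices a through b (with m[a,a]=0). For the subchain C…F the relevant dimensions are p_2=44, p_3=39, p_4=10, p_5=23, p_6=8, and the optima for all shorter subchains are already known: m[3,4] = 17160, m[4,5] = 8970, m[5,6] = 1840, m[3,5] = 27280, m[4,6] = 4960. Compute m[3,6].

m[3,6] = min over k∈[3,5] of m[3,k]+m[k+1,6]+p_{2}·p_k·p_{6}.
k=3: 0 + 4960 + 44·39·8 = 18688; k=4: 17160 + 1840 + 44·10·8 = 22520; k=5: 27280 + 0 + 44·23·8 = 35376.
Minimum: 18688 at k=3.

18688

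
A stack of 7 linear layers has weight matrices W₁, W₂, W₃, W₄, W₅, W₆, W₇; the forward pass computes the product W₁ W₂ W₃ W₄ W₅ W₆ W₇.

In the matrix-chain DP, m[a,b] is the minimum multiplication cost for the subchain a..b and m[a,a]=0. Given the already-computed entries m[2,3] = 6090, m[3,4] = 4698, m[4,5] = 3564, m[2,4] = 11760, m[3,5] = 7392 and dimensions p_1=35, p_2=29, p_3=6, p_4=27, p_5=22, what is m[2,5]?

14274

m[2,5] = min over k∈[2,4] of m[2,k]+m[k+1,5]+p_{1}·p_k·p_{5}.
k=2: 0 + 7392 + 35·29·22 = 29722; k=3: 6090 + 3564 + 35·6·22 = 14274; k=4: 11760 + 0 + 35·27·22 = 32550.
Minimum: 14274 at k=3.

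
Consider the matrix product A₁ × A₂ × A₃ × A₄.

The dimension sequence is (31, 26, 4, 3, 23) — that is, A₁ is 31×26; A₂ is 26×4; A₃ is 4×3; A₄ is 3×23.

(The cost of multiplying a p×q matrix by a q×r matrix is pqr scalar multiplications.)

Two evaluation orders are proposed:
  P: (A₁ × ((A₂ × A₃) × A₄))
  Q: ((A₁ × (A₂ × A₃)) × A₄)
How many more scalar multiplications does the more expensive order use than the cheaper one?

15775

Order P = (A₁ × ((A₂ × A₃) × A₄)): (A₂ × A₃): 26×4 by 4×3 → 26×3, cost 26·4·3 = 312; ((A₂ × A₃) × A₄): 26×3 by 3×23 → 26×23, cost 26·3·23 = 1794; cumulative 2106; (A₁ × ((A₂ × A₃) × A₄)): 31×26 by 26×23 → 31×23, cost 31·26·23 = 18538; cumulative 20644. Total 20644.
Order Q = ((A₁ × (A₂ × A₃)) × A₄): (A₂ × A₃): 26×4 by 4×3 → 26×3, cost 26·4·3 = 312; (A₁ × (A₂ × A₃)): 31×26 by 26×3 → 31×3, cost 31·26·3 = 2418; cumulative 2730; ((A₁ × (A₂ × A₃)) × A₄): 31×3 by 3×23 → 31×23, cost 31·3·23 = 2139; cumulative 4869. Total 4869.
Difference: |20644 − 4869| = 15775.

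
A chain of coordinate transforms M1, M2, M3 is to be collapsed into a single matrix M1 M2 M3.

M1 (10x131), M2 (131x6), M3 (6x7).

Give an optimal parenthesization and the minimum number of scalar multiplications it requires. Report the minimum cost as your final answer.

8280

(M1 (M2 M3)): cost 14672.
((M1 M2) M3): cost 8280.
Optimal: ((M1 M2) M3) with cost 8280.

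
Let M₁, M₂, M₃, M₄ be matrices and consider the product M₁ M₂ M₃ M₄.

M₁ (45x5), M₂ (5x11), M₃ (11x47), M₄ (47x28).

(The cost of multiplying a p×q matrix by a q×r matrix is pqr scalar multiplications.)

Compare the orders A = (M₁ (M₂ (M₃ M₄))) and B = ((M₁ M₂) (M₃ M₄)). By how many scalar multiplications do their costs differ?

8495

Order A = (M₁ (M₂ (M₃ M₄))): (M₃ M₄): 11×47 by 47×28 → 11×28, cost 11·47·28 = 14476; (M₂ (M₃ M₄)): 5×11 by 11×28 → 5×28, cost 5·11·28 = 1540; cumulative 16016; (M₁ (M₂ (M₃ M₄))): 45×5 by 5×28 → 45×28, cost 45·5·28 = 6300; cumulative 22316. Total 22316.
Order B = ((M₁ M₂) (M₃ M₄)): (M₁ M₂): 45×5 by 5×11 → 45×11, cost 45·5·11 = 2475; (M₃ M₄): 11×47 by 47×28 → 11×28, cost 11·47·28 = 14476; ((M₁ M₂) (M₃ M₄)): 45×11 by 11×28 → 45×28, cost 45·11·28 = 13860; cumulative 30811. Total 30811.
Difference: |22316 − 30811| = 8495.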